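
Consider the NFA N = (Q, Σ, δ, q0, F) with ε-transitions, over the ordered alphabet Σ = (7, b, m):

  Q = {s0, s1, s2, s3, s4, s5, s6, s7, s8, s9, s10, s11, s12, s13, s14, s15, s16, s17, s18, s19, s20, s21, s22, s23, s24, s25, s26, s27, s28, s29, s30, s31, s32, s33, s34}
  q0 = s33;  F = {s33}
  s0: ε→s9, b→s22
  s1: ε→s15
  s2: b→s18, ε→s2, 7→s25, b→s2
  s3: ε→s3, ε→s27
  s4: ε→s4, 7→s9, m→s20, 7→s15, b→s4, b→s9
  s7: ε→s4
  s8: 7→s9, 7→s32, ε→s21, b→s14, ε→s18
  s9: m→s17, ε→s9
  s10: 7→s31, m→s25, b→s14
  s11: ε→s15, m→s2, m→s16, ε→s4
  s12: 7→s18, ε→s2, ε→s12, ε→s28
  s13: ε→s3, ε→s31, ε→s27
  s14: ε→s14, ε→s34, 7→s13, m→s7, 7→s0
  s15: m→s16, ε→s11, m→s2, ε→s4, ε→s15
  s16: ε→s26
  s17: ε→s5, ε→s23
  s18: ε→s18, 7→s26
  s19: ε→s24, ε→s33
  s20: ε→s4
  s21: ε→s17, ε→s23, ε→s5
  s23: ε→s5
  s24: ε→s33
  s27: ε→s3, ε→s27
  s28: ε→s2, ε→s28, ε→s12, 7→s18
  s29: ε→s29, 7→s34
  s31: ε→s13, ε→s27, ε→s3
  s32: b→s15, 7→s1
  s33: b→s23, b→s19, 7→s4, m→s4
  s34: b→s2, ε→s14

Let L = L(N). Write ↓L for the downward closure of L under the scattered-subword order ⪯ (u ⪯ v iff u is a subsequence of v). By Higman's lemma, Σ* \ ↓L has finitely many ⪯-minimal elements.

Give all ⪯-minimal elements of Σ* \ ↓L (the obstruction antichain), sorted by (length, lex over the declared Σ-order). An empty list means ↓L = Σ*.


|Q|=35, |F|=1, |δ|=79 (45 ε).
min D↑ (2 st, q0=0, F={1}): 0:7→1,b→0,m→1 1:7→1,b→1,m→1.
'7': N↓-sim [16, 13] end={s11,s15,s16,s17,s18,s2,s20,s23,s25,s26,s4,s5,…} — reject; 1/1 single-dels accept.
'm': run [16, 13] end={s11,s15,s16,s17,s18,s2,s20,s23,s25,s26,s4,s5,…} rej; 1/1 del acc.
2 minimals (antichain).

min(Σ*\↓L) = [7, m].


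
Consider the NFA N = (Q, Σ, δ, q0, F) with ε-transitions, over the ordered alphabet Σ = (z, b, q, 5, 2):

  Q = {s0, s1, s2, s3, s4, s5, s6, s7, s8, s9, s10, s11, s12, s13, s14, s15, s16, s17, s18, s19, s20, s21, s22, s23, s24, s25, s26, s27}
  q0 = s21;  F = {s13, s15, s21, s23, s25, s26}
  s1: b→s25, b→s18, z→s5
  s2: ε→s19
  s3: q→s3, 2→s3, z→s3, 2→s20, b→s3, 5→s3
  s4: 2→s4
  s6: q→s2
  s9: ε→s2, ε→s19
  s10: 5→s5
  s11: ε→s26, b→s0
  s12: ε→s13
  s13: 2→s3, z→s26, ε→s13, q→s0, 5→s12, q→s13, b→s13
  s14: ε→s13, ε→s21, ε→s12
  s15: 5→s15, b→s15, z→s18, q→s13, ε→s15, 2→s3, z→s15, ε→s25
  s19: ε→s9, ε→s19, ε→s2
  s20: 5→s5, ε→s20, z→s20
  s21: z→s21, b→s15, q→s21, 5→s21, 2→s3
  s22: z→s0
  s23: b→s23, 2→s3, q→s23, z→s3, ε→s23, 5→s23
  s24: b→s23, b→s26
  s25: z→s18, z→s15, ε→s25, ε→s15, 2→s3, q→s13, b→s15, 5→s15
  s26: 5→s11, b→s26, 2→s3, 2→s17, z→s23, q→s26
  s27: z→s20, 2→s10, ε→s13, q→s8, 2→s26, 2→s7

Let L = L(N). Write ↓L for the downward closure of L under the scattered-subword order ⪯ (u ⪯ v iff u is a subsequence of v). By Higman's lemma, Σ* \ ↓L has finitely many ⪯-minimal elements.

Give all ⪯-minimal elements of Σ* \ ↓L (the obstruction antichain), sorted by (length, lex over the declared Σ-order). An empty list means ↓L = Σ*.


|Q|=28, |F|=6, |δ|=76 (19 ε).
min D↑ (6 st, q0=0, F={2}): 0:z→0,b→1,q→0,5→0,2→2 1:z→1,b→1,q→3,5→1,2→2 2:z→2,b→2,q→2,5→2,2→2 3:z→4,b→3,q→3,5→3,2→2 4:z→5,b→4,q→4,5→4,2→2 5:z→2,b→5,q→5,5→5,2→2 [Hopcroft].
'2': run [14, 4] end={s17,s20,s3,s5} — reject; 1/1 del acc.
'bqzzz': |S_i|=[14, 13, 10, 8, 4, 3] end={s20,s3,s5} rej; 5/5 deletions ∈↓L.
2 minimals (antichain).

A = [2, bqzzz].


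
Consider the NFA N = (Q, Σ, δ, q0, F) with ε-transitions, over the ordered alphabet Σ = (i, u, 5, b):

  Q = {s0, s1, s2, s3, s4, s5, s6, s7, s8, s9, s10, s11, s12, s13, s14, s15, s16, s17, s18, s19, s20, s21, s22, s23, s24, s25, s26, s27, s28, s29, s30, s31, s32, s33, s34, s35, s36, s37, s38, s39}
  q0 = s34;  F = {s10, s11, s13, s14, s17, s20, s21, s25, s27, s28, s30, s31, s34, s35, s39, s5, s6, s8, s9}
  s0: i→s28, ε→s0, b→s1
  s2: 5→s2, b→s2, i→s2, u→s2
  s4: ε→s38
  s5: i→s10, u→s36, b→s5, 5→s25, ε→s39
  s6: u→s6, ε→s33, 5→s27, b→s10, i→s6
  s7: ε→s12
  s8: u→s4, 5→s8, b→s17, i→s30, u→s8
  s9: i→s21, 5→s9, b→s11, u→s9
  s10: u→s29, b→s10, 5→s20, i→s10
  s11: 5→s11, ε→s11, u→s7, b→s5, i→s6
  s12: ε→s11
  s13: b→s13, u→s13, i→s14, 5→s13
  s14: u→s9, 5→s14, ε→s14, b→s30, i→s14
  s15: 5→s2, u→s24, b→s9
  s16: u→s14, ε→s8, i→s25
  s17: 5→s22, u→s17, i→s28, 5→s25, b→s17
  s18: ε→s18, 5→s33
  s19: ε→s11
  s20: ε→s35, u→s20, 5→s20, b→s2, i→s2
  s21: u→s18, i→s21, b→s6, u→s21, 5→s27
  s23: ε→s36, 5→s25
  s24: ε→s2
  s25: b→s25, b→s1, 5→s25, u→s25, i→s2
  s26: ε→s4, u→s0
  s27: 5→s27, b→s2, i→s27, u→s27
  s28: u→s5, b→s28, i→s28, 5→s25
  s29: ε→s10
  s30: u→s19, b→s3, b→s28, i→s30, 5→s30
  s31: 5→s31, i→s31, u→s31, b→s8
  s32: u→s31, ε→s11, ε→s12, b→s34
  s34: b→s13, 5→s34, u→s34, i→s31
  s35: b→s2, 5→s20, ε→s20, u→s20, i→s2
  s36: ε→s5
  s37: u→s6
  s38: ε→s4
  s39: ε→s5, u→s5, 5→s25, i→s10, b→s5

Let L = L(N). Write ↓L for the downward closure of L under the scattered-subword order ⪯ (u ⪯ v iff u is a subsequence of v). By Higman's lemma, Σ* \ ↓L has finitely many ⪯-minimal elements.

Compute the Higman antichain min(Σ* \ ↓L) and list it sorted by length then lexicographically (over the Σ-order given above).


Antichain: [ibb5i, biui5b].

|Q|=40, |F|=19, |δ|=120 (22 ε).
min D↑ (18 st, q0=0, F={14}): 0:i→1,u→0,5→0,b→2 1:i→1,u→1,5→1,b→3 2:i→4,u→2,5→2,b→2 3:i→5,u→3,5→3,b→6 4:i→4,u→7,5→4,b→5 5:i→5,u→8,5→5,b→9 6:i→9,u→6,5→10,b→6 7:i→11,u→7,5→7,b→8 8:i→12,u→8,5→8,b→13 9:i→9,u→13,5→10,b→9 10:i→14,u→10,5→10,b→10 11:i→11,u→11,5→15,b→12 12:i→12,u→12,5→15,b→16 13:i→16,u→13,5→10,b→13 14:i→14,u→14,5→14,b→14 15:i→15,u→15,5→15,b→14 16:i→16,u→16,5→17,b→16 17:i→14,u→17,5→17,b→14 [Hopcroft].
'ibb5i': N↓-sim [32, 30, 25, 14, 6, 1] end={s2} ∉↓L; 5/5 single-dels accept.
'biui5b': run [32, 30, 24, 20, 10, 5, 1] end={s2} ∉↓L; 6/6 single-dels accept.
2 minimals (antichain).


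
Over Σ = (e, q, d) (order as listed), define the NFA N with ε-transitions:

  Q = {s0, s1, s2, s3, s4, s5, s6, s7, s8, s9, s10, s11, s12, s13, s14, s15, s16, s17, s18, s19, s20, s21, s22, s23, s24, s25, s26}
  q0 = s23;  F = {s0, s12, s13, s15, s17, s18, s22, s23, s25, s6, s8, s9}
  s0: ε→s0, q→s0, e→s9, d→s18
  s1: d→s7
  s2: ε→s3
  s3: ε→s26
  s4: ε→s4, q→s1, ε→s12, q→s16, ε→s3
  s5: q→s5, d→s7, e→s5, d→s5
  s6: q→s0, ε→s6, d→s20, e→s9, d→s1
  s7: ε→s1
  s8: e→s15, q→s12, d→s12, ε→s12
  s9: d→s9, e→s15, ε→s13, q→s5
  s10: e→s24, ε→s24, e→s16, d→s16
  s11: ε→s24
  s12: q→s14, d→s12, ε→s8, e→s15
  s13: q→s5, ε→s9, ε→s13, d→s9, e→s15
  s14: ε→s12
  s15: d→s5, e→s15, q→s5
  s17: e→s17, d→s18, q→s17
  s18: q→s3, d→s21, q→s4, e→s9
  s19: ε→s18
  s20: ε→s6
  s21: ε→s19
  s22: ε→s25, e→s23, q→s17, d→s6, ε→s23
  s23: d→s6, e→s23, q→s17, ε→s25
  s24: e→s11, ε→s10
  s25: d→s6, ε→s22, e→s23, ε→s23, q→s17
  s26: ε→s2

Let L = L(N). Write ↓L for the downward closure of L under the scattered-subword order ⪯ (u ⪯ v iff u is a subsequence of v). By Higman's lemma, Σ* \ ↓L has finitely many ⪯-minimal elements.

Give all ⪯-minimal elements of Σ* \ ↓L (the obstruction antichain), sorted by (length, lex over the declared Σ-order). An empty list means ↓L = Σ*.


min(Σ*\↓L) = [deq, deed, qdqed].

|Q|=27, |F|=12, |δ|=75 (26 ε).
min D↑ (9 st, q0=0, F={8}): 0:e→0,q→1,d→2 1:e→1,q→1,d→3 2:e→4,q→5,d→2 3:e→4,q→6,d→3 4:e→7,q→8,d→4 5:e→4,q→5,d→3 6:e→7,q→6,d→6 7:e→7,q→8,d→8 8:e→8,q→8,d→8.
'deq': N↓-sim [24, 20, 6, 3] end={s1,s5,s7} — reject; 3/3 del acc.
'deed': |S_i|=[24, 20, 6, 4, 3] end={s1,s5,s7} — reject; 4/4 deletions ∈↓L.
'qdqed': run [24, 19, 17, 12, 4, 3] end={s1,s5,s7} ∉↓L; 5/5 del acc.
3 obstructions.


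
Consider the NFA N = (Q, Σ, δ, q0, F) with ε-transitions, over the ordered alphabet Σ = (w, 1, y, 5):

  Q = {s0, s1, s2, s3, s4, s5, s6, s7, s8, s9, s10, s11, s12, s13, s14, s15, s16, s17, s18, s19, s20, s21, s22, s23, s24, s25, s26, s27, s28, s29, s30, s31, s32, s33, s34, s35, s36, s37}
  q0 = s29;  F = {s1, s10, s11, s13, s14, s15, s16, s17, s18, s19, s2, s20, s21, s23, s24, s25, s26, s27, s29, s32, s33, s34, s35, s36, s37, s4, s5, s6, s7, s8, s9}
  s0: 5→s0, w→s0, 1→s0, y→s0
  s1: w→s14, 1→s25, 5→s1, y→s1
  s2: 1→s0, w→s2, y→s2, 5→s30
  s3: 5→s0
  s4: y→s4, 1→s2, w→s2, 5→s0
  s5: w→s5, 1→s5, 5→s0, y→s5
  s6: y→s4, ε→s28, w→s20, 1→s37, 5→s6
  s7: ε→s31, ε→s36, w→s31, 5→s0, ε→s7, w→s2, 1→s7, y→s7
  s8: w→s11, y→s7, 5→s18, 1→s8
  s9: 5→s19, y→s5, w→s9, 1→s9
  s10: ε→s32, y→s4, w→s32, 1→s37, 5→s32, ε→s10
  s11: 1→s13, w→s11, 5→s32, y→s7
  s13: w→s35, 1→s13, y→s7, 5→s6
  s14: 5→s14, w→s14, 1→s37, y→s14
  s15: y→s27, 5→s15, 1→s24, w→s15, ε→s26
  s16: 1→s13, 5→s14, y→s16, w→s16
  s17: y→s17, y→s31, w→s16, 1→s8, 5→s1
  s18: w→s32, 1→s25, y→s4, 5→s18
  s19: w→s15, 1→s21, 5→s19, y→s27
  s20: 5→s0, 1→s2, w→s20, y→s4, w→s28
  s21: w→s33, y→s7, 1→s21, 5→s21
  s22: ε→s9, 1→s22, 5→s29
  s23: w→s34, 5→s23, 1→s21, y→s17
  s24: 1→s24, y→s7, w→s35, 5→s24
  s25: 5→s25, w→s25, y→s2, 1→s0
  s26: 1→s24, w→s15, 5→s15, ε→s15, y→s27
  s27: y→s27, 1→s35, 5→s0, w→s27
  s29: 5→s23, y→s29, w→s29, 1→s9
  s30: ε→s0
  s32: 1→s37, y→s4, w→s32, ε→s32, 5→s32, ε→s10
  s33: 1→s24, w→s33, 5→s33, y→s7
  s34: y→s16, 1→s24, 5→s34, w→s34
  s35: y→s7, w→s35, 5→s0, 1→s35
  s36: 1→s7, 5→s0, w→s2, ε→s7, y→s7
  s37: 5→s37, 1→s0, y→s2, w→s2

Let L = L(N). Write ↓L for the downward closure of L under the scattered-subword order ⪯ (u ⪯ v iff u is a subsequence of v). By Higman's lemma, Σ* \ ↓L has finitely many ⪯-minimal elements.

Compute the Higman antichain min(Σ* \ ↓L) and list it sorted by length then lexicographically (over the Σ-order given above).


|Q|=38, |F|=31, |δ|=147 (13 ε).
min D↑ (29 st, q0=0, F={8}): 0:w→0,1→1,y→0,5→2 1:w→1,1→1,y→3,5→4 2:w→5,1→6,y→7,5→2 3:w→3,1→3,y→3,5→8 4:w→9,1→6,y→10,5→4 5:w→5,1→11,y→12,5→5 6:w→13,1→6,y→14,5→6 7:w→12,1→15,y→7,5→16 8:w→8,1→8,y→8,5→8 9:w→9,1→11,y→10,5→9 10:w→10,1→17,y→10,5→8 11:w→17,1→11,y→14,5→11 12:w→12,1→18,y→12,5→19 13:w→13,1→11,y→14,5→13 14:w→20,1→14,y→14,5→8 15:w→21,1→15,y→14,5→22 16:w→19,1→23,y→16,5→16 17:w→17,1→17,y→14,5→8 18:w→17,1→18,y→14,5→24 19:w→19,1→25,y→19,5→19 20:w→20,1→8,y→20,5→8 21:w→21,1→18,y→14,5→26 22:w→26,1→23,y→27,5→22 23:w→23,1→8,y→20,5→23 24:w→28,1→25,y→27,5→24 25:w→20,1→8,y→20,5→25 26:w→26,1→25,y→27,5→26 27:w→20,1→20,y→27,5→8 28:w→28,1→20,y→27,5→8.
'1y5': |S_i|=[35, 28, 10, 2] end={s0,s30} ∉↓L; 3/3 del acc.
'5w1w5': run [35, 32, 25, 14, 10, 2] end={s0,s30} ∉↓L; 5/5 del acc.
'51yw1': N↓-sim [35, 32, 22, 7, 4, 1] end={s0} ∉↓L; 5/5 single-dels accept.
'5y511': |S_i|=[35, 32, 24, 14, 5, 1] end={s0} ∉↓L; 5/5 del acc.
4 minimals (antichain).

min(Σ*\↓L) = [1y5, 5w1w5, 51yw1, 5y511].


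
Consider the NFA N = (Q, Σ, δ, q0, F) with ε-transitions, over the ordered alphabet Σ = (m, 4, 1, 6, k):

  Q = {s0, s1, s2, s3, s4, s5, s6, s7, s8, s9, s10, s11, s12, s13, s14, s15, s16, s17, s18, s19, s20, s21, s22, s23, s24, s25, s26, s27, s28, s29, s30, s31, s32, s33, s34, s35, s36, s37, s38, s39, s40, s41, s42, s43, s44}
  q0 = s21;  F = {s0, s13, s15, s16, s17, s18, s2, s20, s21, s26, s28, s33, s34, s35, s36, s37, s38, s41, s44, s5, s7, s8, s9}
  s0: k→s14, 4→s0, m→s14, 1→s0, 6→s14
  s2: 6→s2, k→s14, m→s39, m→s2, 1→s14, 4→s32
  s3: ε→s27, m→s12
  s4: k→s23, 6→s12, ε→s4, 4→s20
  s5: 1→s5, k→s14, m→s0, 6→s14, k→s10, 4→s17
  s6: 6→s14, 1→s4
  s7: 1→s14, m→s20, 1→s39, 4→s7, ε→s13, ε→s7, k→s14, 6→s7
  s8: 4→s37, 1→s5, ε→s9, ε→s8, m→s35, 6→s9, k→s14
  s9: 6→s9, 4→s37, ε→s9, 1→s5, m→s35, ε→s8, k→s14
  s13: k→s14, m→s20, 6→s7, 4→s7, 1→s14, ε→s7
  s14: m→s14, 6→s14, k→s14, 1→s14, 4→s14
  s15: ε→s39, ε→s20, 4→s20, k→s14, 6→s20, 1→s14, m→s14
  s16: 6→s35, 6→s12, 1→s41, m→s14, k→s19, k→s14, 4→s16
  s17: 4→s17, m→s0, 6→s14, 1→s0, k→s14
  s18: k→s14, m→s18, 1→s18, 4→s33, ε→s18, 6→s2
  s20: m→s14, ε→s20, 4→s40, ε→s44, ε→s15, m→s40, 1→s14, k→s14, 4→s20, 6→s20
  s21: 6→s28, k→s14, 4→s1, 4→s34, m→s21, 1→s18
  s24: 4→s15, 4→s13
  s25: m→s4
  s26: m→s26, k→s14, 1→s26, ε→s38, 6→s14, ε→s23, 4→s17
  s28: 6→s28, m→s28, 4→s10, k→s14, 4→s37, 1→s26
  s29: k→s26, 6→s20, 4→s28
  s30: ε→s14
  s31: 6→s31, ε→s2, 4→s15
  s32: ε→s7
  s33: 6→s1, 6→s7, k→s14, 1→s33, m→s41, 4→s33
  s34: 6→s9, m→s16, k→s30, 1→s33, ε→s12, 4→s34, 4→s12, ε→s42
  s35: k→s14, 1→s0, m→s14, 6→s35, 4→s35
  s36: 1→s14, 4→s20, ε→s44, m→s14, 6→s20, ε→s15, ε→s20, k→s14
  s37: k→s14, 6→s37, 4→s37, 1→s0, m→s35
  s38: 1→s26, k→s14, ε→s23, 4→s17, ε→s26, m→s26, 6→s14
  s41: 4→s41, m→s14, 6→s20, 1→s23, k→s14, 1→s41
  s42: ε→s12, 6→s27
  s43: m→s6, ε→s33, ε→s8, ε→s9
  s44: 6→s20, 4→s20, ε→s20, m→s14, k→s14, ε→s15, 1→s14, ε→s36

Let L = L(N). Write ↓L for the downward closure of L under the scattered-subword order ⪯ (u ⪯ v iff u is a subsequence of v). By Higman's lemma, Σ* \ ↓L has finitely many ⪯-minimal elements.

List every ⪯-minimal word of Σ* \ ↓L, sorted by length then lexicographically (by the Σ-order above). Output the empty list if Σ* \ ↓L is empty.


|Q|=45, |F|=23, |δ|=182 (34 ε).
min D↑ (18 st, q0=0, F={4}): 0:m→0,4→1,1→2,6→3,k→4 1:m→5,4→1,1→6,6→7,k→4 2:m→2,4→6,1→2,6→8,k→4 3:m→3,4→9,1→10,6→3,k→4 4:m→4,4→4,1→4,6→4,k→4 5:m→4,4→5,1→11,6→12,k→4 6:m→11,4→6,1→6,6→13,k→4 7:m→12,4→9,1→14,6→7,k→4 8:m→8,4→13,1→4,6→8,k→4 9:m→12,4→9,1→15,6→9,k→4 10:m→10,4→16,1→10,6→4,k→4 11:m→4,4→11,1→11,6→17,k→4 12:m→4,4→12,1→15,6→12,k→4 13:m→17,4→13,1→4,6→13,k→4 14:m→15,4→16,1→14,6→4,k→4 15:m→4,4→15,1→15,6→4,k→4 16:m→15,4→16,1→15,6→4,k→4 17:m→4,4→17,1→4,6→17,k→4 (ε-aug+det+¬).
'k': run [35, 4] end={s10,s14,s19,s30} rej; 1/1 single-dels accept.
'4mm': run [35, 29, 14, 2] end={s14,s40} — reject; 3/3 single-dels accept.
'161': |S_i|=[35, 22, 12, 2] end={s14,s39} rej; 3/3 deletions ∈↓L.
'616': |S_i|=[35, 26, 9, 1] end={s14} ∉↓L; 3/3 del acc.
'641m': run [35, 26, 15, 3, 1] end={s14} ∉↓L; 4/4 del acc.
5 minimals (antichain).

Antichain: [k, 4mm, 161, 616, 641m].


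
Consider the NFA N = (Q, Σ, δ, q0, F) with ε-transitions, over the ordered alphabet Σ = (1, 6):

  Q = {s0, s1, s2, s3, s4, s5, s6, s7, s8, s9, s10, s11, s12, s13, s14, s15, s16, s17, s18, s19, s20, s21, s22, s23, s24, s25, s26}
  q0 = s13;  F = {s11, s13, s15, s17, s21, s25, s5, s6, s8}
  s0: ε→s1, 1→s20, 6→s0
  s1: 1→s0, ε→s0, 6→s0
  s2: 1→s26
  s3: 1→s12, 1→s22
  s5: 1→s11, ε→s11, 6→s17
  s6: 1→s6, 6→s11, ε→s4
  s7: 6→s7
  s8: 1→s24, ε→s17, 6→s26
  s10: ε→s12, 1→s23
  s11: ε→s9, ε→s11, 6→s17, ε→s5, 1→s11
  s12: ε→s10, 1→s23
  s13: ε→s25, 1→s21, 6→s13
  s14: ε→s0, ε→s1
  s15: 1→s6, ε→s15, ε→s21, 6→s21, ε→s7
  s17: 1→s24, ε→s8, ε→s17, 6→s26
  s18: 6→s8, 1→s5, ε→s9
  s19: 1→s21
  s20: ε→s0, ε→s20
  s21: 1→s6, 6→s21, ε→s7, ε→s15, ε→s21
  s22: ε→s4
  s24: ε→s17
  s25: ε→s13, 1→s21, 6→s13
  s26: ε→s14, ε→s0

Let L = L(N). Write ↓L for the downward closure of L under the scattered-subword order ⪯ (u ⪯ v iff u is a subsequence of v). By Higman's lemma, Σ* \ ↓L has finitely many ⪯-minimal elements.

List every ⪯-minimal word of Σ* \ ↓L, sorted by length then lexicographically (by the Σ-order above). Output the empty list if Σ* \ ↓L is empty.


A = [11666].

|Q|=27, |F|=9, |δ|=60 (29 ε).
min D↑ (6 st, q0=0, F={5}): 0:1→1,6→0 1:1→2,6→1 2:1→2,6→3 3:1→3,6→4 4:1→4,6→5 5:1→5,6→5 (ε-aug+det+¬).
'11666': run [18, 16, 13, 11, 8, 5] end={s0,s1,s14,s20,s26} rej; 5/5 deletions ∈↓L.
1 words, ⪯-incomp.


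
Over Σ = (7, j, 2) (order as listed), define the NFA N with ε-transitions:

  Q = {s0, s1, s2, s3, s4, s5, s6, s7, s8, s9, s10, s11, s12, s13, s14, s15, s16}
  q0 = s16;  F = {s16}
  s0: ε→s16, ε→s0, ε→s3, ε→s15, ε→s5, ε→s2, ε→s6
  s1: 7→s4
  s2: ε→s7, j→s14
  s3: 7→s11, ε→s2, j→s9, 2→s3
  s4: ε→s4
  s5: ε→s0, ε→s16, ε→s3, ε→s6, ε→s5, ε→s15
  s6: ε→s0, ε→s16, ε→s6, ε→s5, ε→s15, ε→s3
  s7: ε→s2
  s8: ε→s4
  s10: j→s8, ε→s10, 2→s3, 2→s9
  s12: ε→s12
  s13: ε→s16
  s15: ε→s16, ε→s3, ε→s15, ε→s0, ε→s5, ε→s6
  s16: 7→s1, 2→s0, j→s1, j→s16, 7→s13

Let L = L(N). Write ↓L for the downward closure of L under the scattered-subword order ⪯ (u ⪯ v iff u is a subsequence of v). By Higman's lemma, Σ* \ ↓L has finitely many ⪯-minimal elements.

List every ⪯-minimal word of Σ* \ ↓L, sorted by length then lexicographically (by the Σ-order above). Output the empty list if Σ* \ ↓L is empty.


A = [].

|Q|=17, |F|=1, |δ|=46 (33 ε).
min D↑ (1 st, q0=0, F={}): 0:7→0,j→0,2→0 (ε-aug+det+¬).
L(D↑) = ∅; no obstructions.


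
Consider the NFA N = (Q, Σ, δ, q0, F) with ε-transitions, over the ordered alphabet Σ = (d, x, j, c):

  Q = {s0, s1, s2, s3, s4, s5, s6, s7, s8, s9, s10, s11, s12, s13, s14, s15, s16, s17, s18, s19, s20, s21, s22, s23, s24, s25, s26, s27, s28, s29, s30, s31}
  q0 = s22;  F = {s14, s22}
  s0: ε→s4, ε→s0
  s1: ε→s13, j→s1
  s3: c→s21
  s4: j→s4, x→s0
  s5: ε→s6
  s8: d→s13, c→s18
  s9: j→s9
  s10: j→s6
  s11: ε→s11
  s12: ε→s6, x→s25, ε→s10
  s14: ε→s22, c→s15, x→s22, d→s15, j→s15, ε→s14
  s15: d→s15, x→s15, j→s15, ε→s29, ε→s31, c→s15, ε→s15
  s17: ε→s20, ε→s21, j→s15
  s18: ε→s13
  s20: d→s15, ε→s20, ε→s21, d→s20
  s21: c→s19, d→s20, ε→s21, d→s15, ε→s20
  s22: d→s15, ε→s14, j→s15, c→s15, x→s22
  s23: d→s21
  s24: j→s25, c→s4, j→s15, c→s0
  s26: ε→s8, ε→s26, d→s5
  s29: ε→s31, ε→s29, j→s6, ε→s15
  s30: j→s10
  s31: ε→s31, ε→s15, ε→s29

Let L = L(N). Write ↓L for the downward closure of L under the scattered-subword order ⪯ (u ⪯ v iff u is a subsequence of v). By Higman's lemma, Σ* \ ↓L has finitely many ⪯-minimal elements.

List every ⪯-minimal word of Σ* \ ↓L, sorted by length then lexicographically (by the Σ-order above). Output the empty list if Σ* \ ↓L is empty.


Antichain: [d, j, c].

|Q|=32, |F|=2, |δ|=63 (28 ε).
min D↑ (2 st, q0=0, F={1}): 0:d→1,x→0,j→1,c→1 1:d→1,x→1,j→1,c→1 [Hopcroft].
'd': run [6, 4] end={s15,s29,s31,s6} rej; 1/1 del acc.
'j': |S_i|=[6, 4] end={s15,s29,s31,s6} rej; 1/1 single-dels accept.
'c': |S_i|=[6, 4] end={s15,s29,s31,s6} — reject; 1/1 del acc.
3 obstructions.


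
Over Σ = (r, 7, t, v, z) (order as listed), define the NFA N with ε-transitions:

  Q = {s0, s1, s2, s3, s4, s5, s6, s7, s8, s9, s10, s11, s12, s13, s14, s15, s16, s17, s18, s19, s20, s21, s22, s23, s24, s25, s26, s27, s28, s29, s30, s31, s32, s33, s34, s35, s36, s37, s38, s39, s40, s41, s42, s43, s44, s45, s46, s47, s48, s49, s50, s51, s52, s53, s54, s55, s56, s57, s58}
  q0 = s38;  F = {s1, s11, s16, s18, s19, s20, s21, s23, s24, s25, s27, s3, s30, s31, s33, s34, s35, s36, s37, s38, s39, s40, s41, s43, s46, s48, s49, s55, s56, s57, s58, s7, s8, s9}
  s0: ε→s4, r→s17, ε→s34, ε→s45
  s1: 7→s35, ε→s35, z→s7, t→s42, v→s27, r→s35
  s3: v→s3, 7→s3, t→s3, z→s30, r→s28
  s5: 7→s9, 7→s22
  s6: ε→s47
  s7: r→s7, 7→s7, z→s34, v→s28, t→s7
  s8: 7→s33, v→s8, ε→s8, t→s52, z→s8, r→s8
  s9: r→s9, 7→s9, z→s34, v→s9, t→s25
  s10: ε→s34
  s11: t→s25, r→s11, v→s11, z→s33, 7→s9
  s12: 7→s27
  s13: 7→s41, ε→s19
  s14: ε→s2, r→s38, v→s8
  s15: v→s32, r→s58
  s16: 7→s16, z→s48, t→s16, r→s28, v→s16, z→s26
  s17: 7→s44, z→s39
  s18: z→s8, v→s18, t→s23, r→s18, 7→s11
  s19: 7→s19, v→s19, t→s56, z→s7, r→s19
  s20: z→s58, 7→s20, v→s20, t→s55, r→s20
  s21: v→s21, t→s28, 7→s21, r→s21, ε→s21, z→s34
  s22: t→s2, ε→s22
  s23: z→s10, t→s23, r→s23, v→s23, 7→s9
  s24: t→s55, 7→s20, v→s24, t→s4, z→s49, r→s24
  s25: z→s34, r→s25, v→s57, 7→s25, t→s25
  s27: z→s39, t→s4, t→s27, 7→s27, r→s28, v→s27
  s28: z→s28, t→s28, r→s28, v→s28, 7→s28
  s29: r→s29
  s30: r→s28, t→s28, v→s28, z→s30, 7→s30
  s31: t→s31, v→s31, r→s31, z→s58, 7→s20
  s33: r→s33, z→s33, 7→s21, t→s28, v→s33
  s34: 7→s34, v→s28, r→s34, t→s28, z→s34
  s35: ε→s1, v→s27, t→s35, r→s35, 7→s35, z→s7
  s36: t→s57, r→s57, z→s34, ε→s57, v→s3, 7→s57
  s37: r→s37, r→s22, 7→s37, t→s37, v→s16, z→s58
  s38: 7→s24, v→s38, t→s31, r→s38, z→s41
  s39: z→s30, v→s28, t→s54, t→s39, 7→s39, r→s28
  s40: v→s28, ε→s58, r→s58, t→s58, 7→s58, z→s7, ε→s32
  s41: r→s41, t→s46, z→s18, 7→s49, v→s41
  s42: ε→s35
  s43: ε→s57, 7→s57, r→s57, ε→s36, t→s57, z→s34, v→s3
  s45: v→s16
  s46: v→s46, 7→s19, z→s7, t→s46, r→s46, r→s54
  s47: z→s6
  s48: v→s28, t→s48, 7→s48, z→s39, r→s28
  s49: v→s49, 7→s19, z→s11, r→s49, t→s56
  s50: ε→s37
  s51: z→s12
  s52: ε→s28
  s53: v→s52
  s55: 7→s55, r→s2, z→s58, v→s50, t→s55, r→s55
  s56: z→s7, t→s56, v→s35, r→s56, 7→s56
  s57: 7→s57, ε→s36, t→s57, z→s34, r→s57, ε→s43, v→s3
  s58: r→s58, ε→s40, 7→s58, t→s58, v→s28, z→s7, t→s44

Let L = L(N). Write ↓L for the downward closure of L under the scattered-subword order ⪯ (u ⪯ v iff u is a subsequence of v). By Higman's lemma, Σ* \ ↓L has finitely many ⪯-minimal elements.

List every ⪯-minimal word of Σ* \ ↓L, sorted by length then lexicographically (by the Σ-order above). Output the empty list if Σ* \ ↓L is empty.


|Q|=59, |F|=34, |δ|=223 (23 ε).
min D↑ (31 st, q0=0, F={14}): 0:r→0,7→1,t→2,v→0,z→3 1:r→1,7→4,t→5,v→1,z→6 2:r→2,7→4,t→2,v→2,z→7 3:r→3,7→6,t→8,v→3,z→9 4:r→4,7→4,t→5,v→4,z→7 5:r→5,7→5,t→5,v→10,z→7 6:r→6,7→11,t→12,v→6,z→13 7:r→7,7→7,t→7,v→14,z→15 8:r→8,7→11,t→8,v→8,z→15 9:r→9,7→13,t→16,v→9,z→17 10:r→10,7→10,t→10,v→18,z→7 11:r→11,7→11,t→12,v→11,z→15 12:r→12,7→12,t→12,v→19,z→15 13:r→13,7→20,t→21,v→13,z→22 14:r→14,7→14,t→14,v→14,z→14 15:r→15,7→15,t→15,v→14,z→23 16:r→16,7→20,t→16,v→16,z→23 17:r→17,7→22,t→14,v→17,z→17 18:r→14,7→18,t→18,v→18,z→24 19:r→19,7→19,t→19,v→25,z→15 20:r→20,7→20,t→21,v→20,z→23 21:r→21,7→21,t→21,v→26,z→23 22:r→22,7→27,t→14,v→22,z→22 23:r→23,7→23,t→14,v→14,z→23 24:r→14,7→24,t→24,v→14,z→28 25:r→14,7→25,t→25,v→25,z→28 26:r→26,7→26,t→26,v→29,z→23 27:r→27,7→27,t→14,v→27,z→23 28:r→14,7→28,t→28,v→14,z→30 29:r→14,7→29,t→29,v→29,z→30 30:r→14,7→30,t→14,v→14,z→30 (ε-aug+det+¬).
'tzv': |S_i|=[46, 37, 13, 1] end={s28} ∉↓L; 3/3 single-dels accept.
'77zv': |S_i|=[46, 37, 33, 12, 1] end={s28} — reject; 4/4 del acc.
'zzzt': run [46, 36, 20, 8, 2] end={s28,s52} ∉↓L; 4/4 single-dels accept.
'7tvvr': N↓-sim [46, 37, 29, 26, 10, 1] end={s28} ∉↓L; 5/5 single-dels accept.
4 words, ⪯-incomp.

A = [tzv, 77zv, zzzt, 7tvvr].


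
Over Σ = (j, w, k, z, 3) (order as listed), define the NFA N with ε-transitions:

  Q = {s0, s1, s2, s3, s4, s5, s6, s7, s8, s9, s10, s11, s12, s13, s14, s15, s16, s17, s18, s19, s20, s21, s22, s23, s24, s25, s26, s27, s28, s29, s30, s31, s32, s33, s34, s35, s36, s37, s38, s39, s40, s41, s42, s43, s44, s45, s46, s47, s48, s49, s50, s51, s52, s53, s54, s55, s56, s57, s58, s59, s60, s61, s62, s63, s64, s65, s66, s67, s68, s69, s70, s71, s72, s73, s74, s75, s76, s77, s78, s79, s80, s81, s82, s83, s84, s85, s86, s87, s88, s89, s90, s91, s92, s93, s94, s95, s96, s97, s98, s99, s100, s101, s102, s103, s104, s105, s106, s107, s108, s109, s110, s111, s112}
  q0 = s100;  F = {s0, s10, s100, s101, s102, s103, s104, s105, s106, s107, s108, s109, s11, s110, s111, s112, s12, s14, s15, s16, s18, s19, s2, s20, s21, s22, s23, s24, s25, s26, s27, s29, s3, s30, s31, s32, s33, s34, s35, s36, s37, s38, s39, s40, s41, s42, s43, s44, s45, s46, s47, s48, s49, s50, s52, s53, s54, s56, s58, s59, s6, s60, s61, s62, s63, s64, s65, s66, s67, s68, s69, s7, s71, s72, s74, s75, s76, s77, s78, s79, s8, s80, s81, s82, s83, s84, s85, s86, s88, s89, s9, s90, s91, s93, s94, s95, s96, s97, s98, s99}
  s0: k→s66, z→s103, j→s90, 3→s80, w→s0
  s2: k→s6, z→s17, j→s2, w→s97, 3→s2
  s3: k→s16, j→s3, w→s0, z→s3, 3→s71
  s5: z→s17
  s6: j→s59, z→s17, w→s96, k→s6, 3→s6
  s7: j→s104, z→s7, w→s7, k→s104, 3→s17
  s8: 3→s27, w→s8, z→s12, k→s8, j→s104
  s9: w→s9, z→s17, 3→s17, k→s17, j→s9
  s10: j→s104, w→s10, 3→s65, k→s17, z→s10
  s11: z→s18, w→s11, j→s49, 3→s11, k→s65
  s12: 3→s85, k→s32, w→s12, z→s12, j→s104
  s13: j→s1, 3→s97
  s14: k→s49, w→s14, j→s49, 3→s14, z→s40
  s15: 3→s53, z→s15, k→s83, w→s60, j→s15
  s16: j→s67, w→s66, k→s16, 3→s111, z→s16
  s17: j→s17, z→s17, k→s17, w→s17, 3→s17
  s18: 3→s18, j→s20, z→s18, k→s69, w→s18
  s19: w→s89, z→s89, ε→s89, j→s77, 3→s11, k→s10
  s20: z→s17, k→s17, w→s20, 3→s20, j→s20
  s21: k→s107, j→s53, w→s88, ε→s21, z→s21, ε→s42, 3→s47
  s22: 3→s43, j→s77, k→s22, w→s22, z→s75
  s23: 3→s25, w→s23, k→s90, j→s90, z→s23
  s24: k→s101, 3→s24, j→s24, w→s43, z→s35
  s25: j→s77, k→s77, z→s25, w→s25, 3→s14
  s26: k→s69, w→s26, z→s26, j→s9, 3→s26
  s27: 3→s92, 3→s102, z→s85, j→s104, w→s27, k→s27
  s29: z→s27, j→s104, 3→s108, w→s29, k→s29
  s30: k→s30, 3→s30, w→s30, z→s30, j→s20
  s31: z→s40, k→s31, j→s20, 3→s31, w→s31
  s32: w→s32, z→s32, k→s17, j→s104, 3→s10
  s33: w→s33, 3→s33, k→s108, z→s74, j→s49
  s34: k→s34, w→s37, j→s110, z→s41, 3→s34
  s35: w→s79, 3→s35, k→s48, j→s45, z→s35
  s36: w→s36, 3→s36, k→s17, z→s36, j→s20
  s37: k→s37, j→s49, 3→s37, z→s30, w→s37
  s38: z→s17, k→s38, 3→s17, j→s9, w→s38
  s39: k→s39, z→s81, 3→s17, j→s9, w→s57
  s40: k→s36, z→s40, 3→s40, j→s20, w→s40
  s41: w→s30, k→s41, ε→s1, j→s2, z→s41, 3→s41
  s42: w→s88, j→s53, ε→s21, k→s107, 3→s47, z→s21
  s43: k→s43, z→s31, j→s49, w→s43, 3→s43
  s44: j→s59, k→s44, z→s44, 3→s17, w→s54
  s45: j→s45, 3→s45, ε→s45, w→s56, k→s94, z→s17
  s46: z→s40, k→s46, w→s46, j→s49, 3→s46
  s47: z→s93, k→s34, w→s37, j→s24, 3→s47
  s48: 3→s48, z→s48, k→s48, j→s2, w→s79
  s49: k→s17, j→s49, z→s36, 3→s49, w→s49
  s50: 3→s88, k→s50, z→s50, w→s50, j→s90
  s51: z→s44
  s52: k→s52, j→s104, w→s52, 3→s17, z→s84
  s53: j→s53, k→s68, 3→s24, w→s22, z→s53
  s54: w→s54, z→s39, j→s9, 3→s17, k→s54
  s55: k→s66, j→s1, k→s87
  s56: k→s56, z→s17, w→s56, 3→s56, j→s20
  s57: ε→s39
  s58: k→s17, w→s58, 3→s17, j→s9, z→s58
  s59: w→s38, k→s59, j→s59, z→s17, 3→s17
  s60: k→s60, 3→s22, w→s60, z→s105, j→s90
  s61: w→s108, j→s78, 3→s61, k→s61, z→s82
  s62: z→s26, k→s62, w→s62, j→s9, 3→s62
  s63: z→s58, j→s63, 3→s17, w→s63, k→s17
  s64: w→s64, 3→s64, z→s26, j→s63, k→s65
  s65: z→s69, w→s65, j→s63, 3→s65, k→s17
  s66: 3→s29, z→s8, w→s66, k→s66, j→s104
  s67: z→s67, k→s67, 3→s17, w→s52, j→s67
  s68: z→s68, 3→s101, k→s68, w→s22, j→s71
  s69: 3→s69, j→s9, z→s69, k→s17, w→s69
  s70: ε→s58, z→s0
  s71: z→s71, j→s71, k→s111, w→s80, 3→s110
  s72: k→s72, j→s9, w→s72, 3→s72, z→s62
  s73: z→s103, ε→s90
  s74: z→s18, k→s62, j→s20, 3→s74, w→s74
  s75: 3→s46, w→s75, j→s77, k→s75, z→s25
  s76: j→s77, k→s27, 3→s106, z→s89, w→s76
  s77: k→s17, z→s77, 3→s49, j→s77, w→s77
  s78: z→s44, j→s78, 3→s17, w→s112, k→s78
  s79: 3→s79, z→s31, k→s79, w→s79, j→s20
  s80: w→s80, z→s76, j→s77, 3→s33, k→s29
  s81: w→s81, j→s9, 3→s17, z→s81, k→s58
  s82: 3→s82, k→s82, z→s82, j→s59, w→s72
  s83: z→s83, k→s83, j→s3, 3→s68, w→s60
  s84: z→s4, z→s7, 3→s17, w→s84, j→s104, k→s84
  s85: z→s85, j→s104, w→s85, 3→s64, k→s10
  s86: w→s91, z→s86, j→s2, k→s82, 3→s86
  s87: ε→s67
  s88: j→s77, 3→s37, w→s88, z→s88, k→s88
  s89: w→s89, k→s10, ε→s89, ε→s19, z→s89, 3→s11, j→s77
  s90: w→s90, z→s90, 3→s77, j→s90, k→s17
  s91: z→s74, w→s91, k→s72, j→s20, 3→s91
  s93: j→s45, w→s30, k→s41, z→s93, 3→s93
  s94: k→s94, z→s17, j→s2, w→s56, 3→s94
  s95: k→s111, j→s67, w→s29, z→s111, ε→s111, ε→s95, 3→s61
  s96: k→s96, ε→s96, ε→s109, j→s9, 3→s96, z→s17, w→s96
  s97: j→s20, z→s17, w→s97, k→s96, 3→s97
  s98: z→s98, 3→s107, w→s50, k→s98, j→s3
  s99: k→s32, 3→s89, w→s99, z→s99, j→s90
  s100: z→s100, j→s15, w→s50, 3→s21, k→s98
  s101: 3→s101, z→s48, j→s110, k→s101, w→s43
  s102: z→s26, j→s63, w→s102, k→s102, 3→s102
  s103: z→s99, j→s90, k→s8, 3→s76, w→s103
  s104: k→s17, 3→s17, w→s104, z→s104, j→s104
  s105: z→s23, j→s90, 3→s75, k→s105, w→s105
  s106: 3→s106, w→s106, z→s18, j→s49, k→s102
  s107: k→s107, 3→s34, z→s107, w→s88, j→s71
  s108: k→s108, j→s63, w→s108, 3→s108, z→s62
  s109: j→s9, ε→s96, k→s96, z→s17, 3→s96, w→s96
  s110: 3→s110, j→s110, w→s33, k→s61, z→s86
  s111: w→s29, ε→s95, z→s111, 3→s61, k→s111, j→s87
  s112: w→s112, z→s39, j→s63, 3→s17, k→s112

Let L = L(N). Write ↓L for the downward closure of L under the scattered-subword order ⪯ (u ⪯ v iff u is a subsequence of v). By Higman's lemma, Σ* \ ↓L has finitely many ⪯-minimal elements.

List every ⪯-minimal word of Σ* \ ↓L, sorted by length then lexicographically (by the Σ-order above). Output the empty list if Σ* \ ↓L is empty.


min(Σ*\↓L) = [wjk, kjkj3, 33zjz, jwzzkk].

|Q|=113, |F|=100, |δ|=534 (18 ε).
min D↑ (97 st, q0=0, F={17}): 0:j→1,w→2,k→3,z→0,3→4 1:j→1,w→5,k→6,z→1,3→7 2:j→8,w→2,k→2,z→2,3→9 3:j→10,w→2,k→3,z→3,3→11 4:j→7,w→9,k→11,z→4,3→12 5:j→8,w→5,k→5,z→13,3→14 6:j→10,w→5,k→6,z→6,3→15 7:j→7,w→14,k→15,z→7,3→16 8:j→8,w→8,k→17,z→8,3→18 9:j→18,w→9,k→9,z→9,3→19 10:j→10,w→20,k→21,z→10,3→22 11:j→22,w→9,k→11,z→11,3→23 12:j→16,w→19,k→23,z→24,3→12 13:j→8,w→13,k→13,z→25,3→26 14:j→18,w→14,k→14,z→26,3→27 15:j→22,w→14,k→15,z→15,3→28 16:j→16,w→27,k→28,z→29,3→16 17:j→17,w→17,k→17,z→17,3→17 18:j→18,w→18,k→17,z→18,3→30 19:j→30,w→19,k→19,z→31,3→19 20:j→8,w→20,k→32,z→33,3→34 21:j→35,w→32,k→21,z→21,3→36 22:j→22,w→34,k→36,z→22,3→37 23:j→37,w→19,k→23,z→38,3→23 24:j→39,w→31,k→38,z→24,3→24 25:j→8,w→25,k→8,z→25,3→40 26:j→18,w→26,k→26,z→40,3→41 27:j→30,w→27,k→27,z→42,3→27 28:j→37,w→27,k→28,z→43,3→28 29:j→39,w→44,k→43,z→29,3→29 30:j→30,w→30,k→17,z→45,3→30 31:j→46,w→31,k→31,z→31,3→31 32:j→47,w→32,k→32,z→48,3→49 33:j→8,w→33,k→48,z→50,3→51 34:j→18,w→34,k→49,z→51,3→52 35:j→35,w→53,k→35,z→35,3→17 36:j→35,w→49,k→36,z→36,3→54 37:j→37,w→52,k→54,z→55,3→37 38:j→56,w→31,k→38,z→38,3→38 39:j→39,w→57,k→58,z→17,3→39 40:j→18,w→40,k→18,z→40,3→59 41:j→30,w→41,k→41,z→60,3→41 42:j→46,w→42,k→42,z→60,3→42 43:j→56,w→44,k→43,z→43,3→43 44:j→46,w→44,k→44,z→42,3→44 45:j→46,w→45,k→17,z→45,3→45 46:j→46,w→46,k→17,z→17,3→46 47:j→47,w→47,k→17,z→47,3→17 48:j→47,w→48,k→48,z→61,3→62 49:j→47,w→49,k→49,z→62,3→63 50:j→8,w→50,k→64,z→50,3→65 51:j→18,w→51,k→62,z→65,3→66 52:j→30,w→52,k→63,z→67,3→52 53:j→47,w→53,k→53,z→68,3→17 54:j→69,w→63,k→54,z→70,3→54 55:j→56,w→71,k→70,z→55,3→55 56:j→56,w→72,k→73,z→17,3→56 57:j→46,w→57,k→57,z→17,3→57 58:j→56,w→57,k→58,z→17,3→58 59:j→30,w→59,k→30,z→60,3→59 60:j→46,w→60,k→45,z→60,3→60 61:j→47,w→61,k→64,z→61,3→74 62:j→47,w→62,k→62,z→74,3→75 63:j→76,w→63,k→63,z→77,3→63 64:j→47,w→64,k→17,z→64,3→78 65:j→18,w→65,k→78,z→65,3→79 66:j→30,w→66,k→75,z→80,3→66 67:j→46,w→67,k→77,z→80,3→67 68:j→47,w→68,k→68,z→81,3→17 69:j→69,w→82,k→69,z→83,3→17 70:j→84,w→85,k→70,z→70,3→70 71:j→46,w→71,k→85,z→67,3→71 72:j→46,w→72,k→86,z→17,3→72 73:j→84,w→86,k→73,z→17,3→73 74:j→47,w→74,k→78,z→74,3→87 75:j→76,w→75,k→75,z→88,3→75 76:j→76,w→76,k→17,z→89,3→17 77:j→90,w→77,k→77,z→88,3→77 78:j→47,w→78,k→17,z→78,3→91 79:j→30,w→79,k→91,z→80,3→79 80:j→46,w→80,k→92,z→80,3→80 81:j→47,w→81,k→47,z→81,3→17 82:j→76,w→82,k→82,z→93,3→17 83:j→84,w→94,k→83,z→83,3→17 84:j→84,w→95,k→84,z→17,3→17 85:j→90,w→85,k→85,z→77,3→85 86:j→90,w→86,k→86,z→17,3→86 87:j→76,w→87,k→91,z→88,3→87 88:j→90,w→88,k→92,z→88,3→88 89:j→90,w→89,k→17,z→89,3→17 90:j→90,w→90,k→17,z→17,3→17 91:j→76,w→91,k→17,z→92,3→91 92:j→90,w→92,k→17,z→92,3→92 93:j→90,w→93,k→93,z→96,3→17 94:j→90,w→94,k→94,z→93,3→17 95:j→90,w→95,k→95,z→17,3→17 96:j→90,w→96,k→89,z→96,3→17.
'wjk': N↓-sim [106, 70, 10, 1] end={s17} — reject; 3/3 deletions ∈↓L.
'kjkj3': |S_i|=[106, 96, 69, 45, 20, 1] end={s17} ∉↓L; 5/5 single-dels accept.
'33zjz': run [106, 88, 60, 38, 13, 1] end={s17} — reject; 5/5 deletions ∈↓L.
'jwzzkk': |S_i|=[106, 92, 66, 46, 30, 14, 1] end={s17} ∉↓L; 6/6 deletions ∈↓L.
4 minimals (antichain).


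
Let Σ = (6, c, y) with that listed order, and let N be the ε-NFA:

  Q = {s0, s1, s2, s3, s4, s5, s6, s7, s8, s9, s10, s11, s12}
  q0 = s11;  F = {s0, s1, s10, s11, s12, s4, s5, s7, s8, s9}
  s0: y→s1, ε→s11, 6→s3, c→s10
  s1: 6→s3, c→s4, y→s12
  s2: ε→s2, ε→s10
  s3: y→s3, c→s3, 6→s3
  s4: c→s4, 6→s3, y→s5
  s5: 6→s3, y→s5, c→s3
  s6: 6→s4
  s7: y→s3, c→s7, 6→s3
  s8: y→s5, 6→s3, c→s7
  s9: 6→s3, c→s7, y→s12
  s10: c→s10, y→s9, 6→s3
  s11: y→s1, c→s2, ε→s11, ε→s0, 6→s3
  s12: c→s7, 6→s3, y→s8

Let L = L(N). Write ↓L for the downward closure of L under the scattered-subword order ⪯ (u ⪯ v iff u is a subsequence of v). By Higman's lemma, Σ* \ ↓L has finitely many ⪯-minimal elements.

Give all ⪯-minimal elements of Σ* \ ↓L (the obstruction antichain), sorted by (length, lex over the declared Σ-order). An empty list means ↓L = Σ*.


A = [6, cycy, ycyc, yycy, yyyyc].

|Q|=13, |F|=10, |δ|=39 (5 ε).
min D↑ (10 st, q0=0, F={1}): 0:6→1,c→2,y→3 1:6→1,c→1,y→1 2:6→1,c→2,y→4 3:6→1,c→5,y→6 4:6→1,c→7,y→6 5:6→1,c→5,y→8 6:6→1,c→7,y→9 7:6→1,c→7,y→1 8:6→1,c→1,y→8 9:6→1,c→7,y→8 (ε-aug+det+¬).
'6': |S_i|=[12, 1] end={s3} rej; 1/1 del acc.
'cycy': |S_i|=[12, 9, 6, 2, 1] end={s3} ∉↓L; 4/4 deletions ∈↓L.
'ycyc': N↓-sim [12, 8, 4, 2, 1] end={s3} rej; 4/4 deletions ∈↓L.
'yycy': run [12, 8, 5, 2, 1] end={s3} — reject; 4/4 deletions ∈↓L.
'yyyyc': N↓-sim [12, 8, 5, 4, 2, 1] end={s3} — reject; 5/5 deletions ∈↓L.
5 minimals (antichain).


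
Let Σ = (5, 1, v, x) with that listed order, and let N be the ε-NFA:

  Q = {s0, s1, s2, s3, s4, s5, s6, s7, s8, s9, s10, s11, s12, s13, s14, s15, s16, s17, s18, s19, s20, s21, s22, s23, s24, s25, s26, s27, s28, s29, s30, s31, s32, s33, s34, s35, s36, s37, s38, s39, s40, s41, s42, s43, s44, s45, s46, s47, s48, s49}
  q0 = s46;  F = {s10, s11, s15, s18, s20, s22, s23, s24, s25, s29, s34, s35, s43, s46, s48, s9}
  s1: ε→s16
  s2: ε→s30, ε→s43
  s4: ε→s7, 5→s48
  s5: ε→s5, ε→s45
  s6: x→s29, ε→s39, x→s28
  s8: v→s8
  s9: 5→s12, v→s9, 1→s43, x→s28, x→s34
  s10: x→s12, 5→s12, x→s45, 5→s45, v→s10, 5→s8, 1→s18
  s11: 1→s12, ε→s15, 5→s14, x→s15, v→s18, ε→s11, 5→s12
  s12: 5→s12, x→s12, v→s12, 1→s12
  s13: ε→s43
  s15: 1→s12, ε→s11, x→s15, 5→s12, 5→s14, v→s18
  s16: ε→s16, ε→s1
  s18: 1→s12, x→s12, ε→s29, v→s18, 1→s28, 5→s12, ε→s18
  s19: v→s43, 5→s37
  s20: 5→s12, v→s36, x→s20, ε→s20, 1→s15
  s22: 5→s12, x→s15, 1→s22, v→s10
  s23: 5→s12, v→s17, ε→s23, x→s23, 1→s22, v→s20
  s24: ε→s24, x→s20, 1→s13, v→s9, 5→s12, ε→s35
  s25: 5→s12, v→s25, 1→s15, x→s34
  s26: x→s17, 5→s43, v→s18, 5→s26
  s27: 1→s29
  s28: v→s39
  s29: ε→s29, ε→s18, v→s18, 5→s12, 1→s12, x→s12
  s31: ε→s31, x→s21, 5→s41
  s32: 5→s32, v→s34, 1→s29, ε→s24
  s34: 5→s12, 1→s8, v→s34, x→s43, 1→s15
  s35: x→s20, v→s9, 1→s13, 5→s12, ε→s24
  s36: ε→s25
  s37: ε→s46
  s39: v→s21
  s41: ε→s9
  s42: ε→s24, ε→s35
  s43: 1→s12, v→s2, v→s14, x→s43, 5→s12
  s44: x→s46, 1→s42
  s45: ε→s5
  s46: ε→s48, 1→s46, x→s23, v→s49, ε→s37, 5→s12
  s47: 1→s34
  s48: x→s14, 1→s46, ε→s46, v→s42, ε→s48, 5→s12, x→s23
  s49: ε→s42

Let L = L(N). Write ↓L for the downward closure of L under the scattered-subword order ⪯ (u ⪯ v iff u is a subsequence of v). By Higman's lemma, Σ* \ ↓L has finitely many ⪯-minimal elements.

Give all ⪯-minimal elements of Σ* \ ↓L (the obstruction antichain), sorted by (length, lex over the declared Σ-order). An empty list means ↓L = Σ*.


|Q|=50, |F|=16, |δ|=135 (35 ε).
min D↑ (13 st, q0=0, F={1}): 0:5→1,1→0,v→2,x→3 1:5→1,1→1,v→1,x→1 2:5→1,1→4,v→5,x→6 3:5→1,1→7,v→6,x→3 4:5→1,1→1,v→4,x→4 5:5→1,1→4,v→5,x→8 6:5→1,1→9,v→10,x→6 7:5→1,1→7,v→11,x→9 8:5→1,1→9,v→8,x→4 9:5→1,1→1,v→12,x→9 10:5→1,1→9,v→10,x→8 11:5→1,1→12,v→11,x→1 12:5→1,1→1,v→12,x→1.
'5': |S_i|=[32, 5] end={s12,s14,s45,s5,s8} rej; 1/1 deletions ∈↓L.
'v11': |S_i|=[32, 27, 14, 4] end={s12,s21,s28,s39} rej; 3/3 del acc.
'x1vx': N↓-sim [32, 23, 14, 10, 3] end={s12,s45,s5} rej; 4/4 single-dels accept.
'x1x1': |S_i|=[32, 23, 14, 11, 4] end={s12,s21,s28,s39} rej; 4/4 single-dels accept.
'vvxx1': N↓-sim [32, 27, 20, 16, 12, 4] end={s12,s21,s28,s39} — reject; 5/5 deletions ∈↓L.
5 words, ⪯-incomp.

A = [5, v11, x1vx, x1x1, vvxx1].
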